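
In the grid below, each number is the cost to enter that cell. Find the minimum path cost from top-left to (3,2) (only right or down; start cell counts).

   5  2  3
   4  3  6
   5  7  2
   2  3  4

22

Best path: [0,0]→[0,1]→[0,2]→[1,2]→[2,2]→[3,2]
Cost: 5 + 2 + 3 + 6 + 2 + 4 = 22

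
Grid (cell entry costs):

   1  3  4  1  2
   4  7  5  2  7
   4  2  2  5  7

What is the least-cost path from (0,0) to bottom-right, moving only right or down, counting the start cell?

Cheapest: [0,0] -> [0,1] -> [0,2] -> [0,3] -> [1,3] -> [2,3] -> [2,4]
  1 + 3 + 4 + 1 + 2 + 5 + 7 = 23
(Top row then right column would cost 25.)

23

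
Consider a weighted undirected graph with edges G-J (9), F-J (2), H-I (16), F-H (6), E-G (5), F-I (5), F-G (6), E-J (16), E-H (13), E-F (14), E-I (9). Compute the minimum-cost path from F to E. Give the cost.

11

Some routes from F to E:
F - J - G - E: 2 + 9 + 5 = 16
F - G - E: 6 + 5 = 11
F - I - E: 5 + 9 = 14
F - E: 14
The minimum is 11.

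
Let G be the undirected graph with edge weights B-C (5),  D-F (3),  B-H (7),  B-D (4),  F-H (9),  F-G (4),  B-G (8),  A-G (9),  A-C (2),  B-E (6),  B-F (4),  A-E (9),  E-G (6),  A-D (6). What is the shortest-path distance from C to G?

11

Checking several routes:
C-B-F-G: 5 + 4 + 4 = 13
C-B-G: 5 + 8 = 13
C-A-G: 2 + 9 = 11
The minimum is 11.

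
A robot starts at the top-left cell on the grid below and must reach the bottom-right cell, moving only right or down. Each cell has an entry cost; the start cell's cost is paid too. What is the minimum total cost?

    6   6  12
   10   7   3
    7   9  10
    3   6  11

43

Best path: [0,0] -> [0,1] -> [1,1] -> [1,2] -> [2,2] -> [3,2]
Cost: 6 + 6 + 7 + 3 + 10 + 11 = 43
(Top row then right column would cost 48.)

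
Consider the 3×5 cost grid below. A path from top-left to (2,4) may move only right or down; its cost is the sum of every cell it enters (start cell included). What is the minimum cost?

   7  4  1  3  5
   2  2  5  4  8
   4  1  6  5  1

Take r0c0 → r1c0 → r1c1 → r2c1 → r2c2 → r2c3 → r2c4 for a total of 7 + 2 + 2 + 1 + 6 + 5 + 1 = 24.
(Top row then right column would cost 29.)

24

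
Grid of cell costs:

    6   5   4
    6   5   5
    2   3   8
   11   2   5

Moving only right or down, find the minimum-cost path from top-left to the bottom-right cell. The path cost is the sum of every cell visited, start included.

24

Cheapest: (0,0) → (1,0) → (2,0) → (2,1) → (3,1) → (3,2)
  6 + 6 + 2 + 3 + 2 + 5 = 24
For comparison, the top-then-right route costs 33.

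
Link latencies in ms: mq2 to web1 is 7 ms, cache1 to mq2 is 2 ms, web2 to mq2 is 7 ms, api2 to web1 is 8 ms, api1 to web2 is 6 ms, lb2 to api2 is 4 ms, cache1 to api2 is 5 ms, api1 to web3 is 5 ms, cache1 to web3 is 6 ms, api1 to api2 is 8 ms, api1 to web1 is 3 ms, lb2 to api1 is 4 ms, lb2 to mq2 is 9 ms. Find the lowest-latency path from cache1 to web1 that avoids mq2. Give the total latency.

13

Some routes from cache1 to web1 avoiding mq2:
cache1→api2→lb2→api1→web1: 5 + 4 + 4 + 3 = 16
cache1→web3→api1→lb2→api2→web1: 6 + 5 + 4 + 4 + 8 = 27
cache1→api2→web1: 5 + 8 = 13
cache1→web3→api1→web1: 6 + 5 + 3 = 14
cache1→api2→api1→web1: 5 + 8 + 3 = 16
Best route has total 13 ms.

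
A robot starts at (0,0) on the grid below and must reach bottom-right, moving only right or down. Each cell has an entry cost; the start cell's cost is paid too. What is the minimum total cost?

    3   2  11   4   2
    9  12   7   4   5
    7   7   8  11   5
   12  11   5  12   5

Path [0,0]→[0,1]→[0,2]→[0,3]→[0,4]→[1,4]→[2,4]→[3,4]: 3 + 2 + 11 + 4 + 2 + 5 + 5 + 5 = 37.

37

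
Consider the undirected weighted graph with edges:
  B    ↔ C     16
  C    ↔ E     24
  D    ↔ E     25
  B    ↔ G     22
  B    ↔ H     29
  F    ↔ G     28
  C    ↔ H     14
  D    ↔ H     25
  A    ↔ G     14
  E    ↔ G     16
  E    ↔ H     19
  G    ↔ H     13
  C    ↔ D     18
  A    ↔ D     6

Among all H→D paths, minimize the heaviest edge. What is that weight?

A few of the H→D routes:
H -> C -> D: max(14, 18) = 18
H -> E -> G -> A -> D: max(19, 16, 14, 6) = 19
H -> G -> A -> D: max(13, 14, 6) = 14
Best route has worst link 14.

14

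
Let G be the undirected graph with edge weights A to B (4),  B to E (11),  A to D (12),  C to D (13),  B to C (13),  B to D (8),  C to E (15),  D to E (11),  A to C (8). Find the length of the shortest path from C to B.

12

Some routes from C to B:
C-E-B: 15 + 11 = 26
C-A-B: 8 + 4 = 12
C-B: 13
C-D-B: 13 + 8 = 21
C-A-D-B: 8 + 12 + 8 = 28
Shortest: 12.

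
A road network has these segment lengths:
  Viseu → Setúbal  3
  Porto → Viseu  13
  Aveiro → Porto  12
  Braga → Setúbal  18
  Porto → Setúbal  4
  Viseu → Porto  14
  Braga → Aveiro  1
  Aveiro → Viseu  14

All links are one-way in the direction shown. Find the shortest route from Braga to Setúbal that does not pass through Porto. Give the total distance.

Routes from Braga to Setúbal avoiding Porto:
Braga→Aveiro→Viseu→Setúbal: 1 + 14 + 3 = 18
Braga→Setúbal: 18
Shortest: 18.

18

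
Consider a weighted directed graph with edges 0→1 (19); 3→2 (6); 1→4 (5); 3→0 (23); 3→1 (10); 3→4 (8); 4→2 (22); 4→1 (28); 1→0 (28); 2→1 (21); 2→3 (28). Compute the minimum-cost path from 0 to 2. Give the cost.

46

Paths from 0 to 2:
0 -> 1 -> 4 -> 2: 19 + 5 + 22 = 46
The minimum is 46.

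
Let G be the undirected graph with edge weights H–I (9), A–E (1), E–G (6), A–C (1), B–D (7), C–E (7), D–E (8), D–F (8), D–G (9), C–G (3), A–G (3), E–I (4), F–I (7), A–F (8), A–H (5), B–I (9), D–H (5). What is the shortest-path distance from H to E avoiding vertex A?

13

Comparing a few candidate routes:
H → I → E: 9 + 4 = 13
H → D → E: 5 + 8 = 13
H → D → G → E: 5 + 9 + 6 = 20
Shortest: 13.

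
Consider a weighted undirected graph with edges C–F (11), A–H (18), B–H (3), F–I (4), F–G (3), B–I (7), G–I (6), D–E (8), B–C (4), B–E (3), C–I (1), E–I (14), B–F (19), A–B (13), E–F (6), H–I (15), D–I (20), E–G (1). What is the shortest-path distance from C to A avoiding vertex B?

Some routes from C to A avoiding B:
C -> F -> G -> I -> H -> A: 11 + 3 + 6 + 15 + 18 = 53
C -> F -> I -> H -> A: 11 + 4 + 15 + 18 = 48
C -> I -> H -> A: 1 + 15 + 18 = 34
Best route has total 34.

34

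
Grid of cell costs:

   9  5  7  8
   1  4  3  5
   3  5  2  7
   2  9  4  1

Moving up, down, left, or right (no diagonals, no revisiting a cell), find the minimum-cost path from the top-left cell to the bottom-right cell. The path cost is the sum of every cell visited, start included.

24

Best path: r0c0 -> r1c0 -> r1c1 -> r1c2 -> r2c2 -> r3c2 -> r3c3
Cost: 9 + 1 + 4 + 3 + 2 + 4 + 1 = 24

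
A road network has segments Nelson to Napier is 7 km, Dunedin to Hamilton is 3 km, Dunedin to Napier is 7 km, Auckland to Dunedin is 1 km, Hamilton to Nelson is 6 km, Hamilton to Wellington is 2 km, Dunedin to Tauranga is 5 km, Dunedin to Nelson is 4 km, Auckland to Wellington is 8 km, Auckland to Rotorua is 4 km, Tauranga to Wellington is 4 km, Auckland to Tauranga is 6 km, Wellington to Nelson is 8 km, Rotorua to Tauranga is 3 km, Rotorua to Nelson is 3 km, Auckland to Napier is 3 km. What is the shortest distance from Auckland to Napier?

Some routes from Auckland to Napier:
Auckland-Napier: 3
Auckland-Tauranga-Dunedin-Napier: 6 + 5 + 7 = 18
Auckland-Rotorua-Nelson-Napier: 4 + 3 + 7 = 14
Auckland-Dunedin-Nelson-Napier: 1 + 4 + 7 = 12
Auckland-Dunedin-Napier: 1 + 7 = 8
Auckland-Dunedin-Hamilton-Nelson-Napier: 1 + 3 + 6 + 7 = 17
The minimum is 3 km.

3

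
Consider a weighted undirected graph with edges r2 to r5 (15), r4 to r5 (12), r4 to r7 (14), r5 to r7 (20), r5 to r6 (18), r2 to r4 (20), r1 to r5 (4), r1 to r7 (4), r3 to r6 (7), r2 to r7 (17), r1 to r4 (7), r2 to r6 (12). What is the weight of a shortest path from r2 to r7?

17

Some routes from r2 to r7:
r2 → r7: 17
r2 → r5 → r1 → r7: 15 + 4 + 4 = 23
r2 → r5 → r7: 15 + 20 = 35
r2 → r4 → r7: 20 + 14 = 34
r2 → r4 → r1 → r7: 20 + 7 + 4 = 31
Best route has total 17.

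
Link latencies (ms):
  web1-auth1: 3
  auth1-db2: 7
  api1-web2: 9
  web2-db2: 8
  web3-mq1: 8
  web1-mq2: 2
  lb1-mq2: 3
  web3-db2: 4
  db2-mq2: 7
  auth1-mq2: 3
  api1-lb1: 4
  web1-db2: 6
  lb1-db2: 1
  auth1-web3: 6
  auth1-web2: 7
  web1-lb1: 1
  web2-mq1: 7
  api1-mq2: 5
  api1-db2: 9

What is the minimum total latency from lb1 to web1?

A few of the lb1→web1 routes:
lb1 - mq2 - web1: 3 + 2 = 5
lb1 - mq2 - auth1 - web1: 3 + 3 + 3 = 9
lb1 - web1: 1
lb1 - db2 - web1: 1 + 6 = 7
The minimum is 1 ms.

1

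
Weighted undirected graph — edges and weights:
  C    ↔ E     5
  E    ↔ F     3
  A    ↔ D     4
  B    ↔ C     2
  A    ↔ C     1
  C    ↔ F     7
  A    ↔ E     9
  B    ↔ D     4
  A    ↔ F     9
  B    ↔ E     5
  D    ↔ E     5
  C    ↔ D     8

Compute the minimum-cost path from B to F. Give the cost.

A few of the B→F routes:
B - C - F: 2 + 7 = 9
B - C - E - F: 2 + 5 + 3 = 10
B - C - A - F: 2 + 1 + 9 = 12
B - E - F: 5 + 3 = 8
The minimum is 8.

8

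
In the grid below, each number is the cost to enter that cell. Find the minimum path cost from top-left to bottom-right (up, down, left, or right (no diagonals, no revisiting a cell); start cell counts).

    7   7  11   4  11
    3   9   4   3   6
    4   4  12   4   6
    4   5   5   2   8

38

Best path: r0c0→r1c0→r2c0→r2c1→r3c1→r3c2→r3c3→r3c4
Cost: 7 + 3 + 4 + 4 + 5 + 5 + 2 + 8 = 38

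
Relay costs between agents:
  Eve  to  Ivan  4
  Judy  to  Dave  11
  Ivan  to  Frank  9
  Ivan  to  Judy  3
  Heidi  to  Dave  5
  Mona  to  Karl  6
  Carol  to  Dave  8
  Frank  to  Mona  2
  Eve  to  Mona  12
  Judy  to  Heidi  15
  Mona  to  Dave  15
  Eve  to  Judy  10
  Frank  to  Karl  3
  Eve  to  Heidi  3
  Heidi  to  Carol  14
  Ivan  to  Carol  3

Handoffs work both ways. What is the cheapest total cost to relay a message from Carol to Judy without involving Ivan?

Some routes from Carol to Judy avoiding Ivan:
Carol → Dave → Judy: 8 + 11 = 19
Carol → Dave → Heidi → Eve → Judy: 8 + 5 + 3 + 10 = 26
Carol → Dave → Heidi → Judy: 8 + 5 + 15 = 28
Carol → Heidi → Eve → Judy: 14 + 3 + 10 = 27
Best route has total 19.

19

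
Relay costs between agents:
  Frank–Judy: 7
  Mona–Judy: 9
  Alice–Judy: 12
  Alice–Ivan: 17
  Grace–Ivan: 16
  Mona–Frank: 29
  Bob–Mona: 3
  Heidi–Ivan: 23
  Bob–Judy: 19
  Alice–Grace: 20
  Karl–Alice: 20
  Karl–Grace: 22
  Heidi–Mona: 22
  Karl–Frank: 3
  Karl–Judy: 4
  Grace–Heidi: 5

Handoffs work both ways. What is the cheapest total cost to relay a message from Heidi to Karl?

27

A few of the Heidi→Karl routes:
Heidi → Grace → Karl: 5 + 22 = 27
Heidi → Mona → Judy → Karl: 22 + 9 + 4 = 35
Heidi → Grace → Alice → Judy → Karl: 5 + 20 + 12 + 4 = 41
The minimum is 27.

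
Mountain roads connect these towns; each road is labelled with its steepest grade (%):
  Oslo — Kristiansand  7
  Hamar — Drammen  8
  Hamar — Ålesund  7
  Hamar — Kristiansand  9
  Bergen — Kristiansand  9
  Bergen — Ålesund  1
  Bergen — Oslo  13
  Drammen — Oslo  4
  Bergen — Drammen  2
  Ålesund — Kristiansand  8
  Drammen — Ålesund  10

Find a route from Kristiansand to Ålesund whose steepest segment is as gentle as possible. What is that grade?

7

Comparing a few candidate routes:
Kristiansand-Oslo-Drammen-Hamar-Ålesund: max(7, 4, 8, 7) = 8
Kristiansand-Bergen-Ålesund: max(9, 1) = 9
Kristiansand-Bergen-Drammen-Hamar-Ålesund: max(9, 2, 8, 7) = 9
Kristiansand-Hamar-Drammen-Bergen-Ålesund: max(9, 8, 2, 1) = 9
Kristiansand-Ålesund: max(8) = 8
Kristiansand-Oslo-Drammen-Bergen-Ålesund: max(7, 4, 2, 1) = 7
The minimum achievable maximum is 7%.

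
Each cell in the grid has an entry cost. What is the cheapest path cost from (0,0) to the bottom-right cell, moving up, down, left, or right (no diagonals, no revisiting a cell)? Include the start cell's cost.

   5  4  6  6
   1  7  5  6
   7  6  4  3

25

Path (0,0)→(1,0)→(1,1)→(1,2)→(2,2)→(2,3): 5 + 1 + 7 + 5 + 4 + 3 = 25.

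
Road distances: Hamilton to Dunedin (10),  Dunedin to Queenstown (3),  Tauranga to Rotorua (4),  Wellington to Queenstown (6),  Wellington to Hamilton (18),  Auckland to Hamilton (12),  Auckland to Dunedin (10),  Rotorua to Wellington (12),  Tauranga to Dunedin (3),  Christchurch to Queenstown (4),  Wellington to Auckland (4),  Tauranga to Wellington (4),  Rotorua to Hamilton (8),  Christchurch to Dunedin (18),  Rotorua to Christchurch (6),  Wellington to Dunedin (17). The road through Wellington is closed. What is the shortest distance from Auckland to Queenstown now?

Checking several routes:
Auckland-Dunedin-Tauranga-Rotorua-Christchurch-Queenstown: 10 + 3 + 4 + 6 + 4 = 27
Auckland-Hamilton-Rotorua-Christchurch-Queenstown: 12 + 8 + 6 + 4 = 30
Auckland-Hamilton-Rotorua-Tauranga-Dunedin-Queenstown: 12 + 8 + 4 + 3 + 3 = 30
Auckland-Dunedin-Queenstown: 10 + 3 = 13
Auckland-Hamilton-Dunedin-Queenstown: 12 + 10 + 3 = 25
The minimum is 13.

13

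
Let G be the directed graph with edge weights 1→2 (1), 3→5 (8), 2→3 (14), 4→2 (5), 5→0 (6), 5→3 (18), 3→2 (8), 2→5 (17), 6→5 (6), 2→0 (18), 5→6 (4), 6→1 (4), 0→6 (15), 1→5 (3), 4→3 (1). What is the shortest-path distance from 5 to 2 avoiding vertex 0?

Candidate routes:
5 → 3 → 2: 18 + 8 = 26
5 → 6 → 1 → 2: 4 + 4 + 1 = 9
Shortest: 9.

9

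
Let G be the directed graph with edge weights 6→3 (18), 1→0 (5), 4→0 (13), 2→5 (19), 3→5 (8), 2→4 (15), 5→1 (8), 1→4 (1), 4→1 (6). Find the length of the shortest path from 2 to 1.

Routes from 2 to 1:
2→4→1: 15 + 6 = 21
2→5→1: 19 + 8 = 27
The minimum is 21.

21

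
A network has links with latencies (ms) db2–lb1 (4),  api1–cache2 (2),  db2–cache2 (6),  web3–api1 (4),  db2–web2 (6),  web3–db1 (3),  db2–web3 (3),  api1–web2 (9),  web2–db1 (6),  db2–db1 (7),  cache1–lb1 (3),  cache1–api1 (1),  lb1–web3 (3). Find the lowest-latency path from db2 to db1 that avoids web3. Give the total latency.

Routes from db2 to db1 avoiding web3:
db2→db1: 7
db2→lb1→cache1→api1→web2→db1: 4 + 3 + 1 + 9 + 6 = 23
db2→web2→db1: 6 + 6 = 12
db2→cache2→api1→web2→db1: 6 + 2 + 9 + 6 = 23
The minimum is 7 ms.

7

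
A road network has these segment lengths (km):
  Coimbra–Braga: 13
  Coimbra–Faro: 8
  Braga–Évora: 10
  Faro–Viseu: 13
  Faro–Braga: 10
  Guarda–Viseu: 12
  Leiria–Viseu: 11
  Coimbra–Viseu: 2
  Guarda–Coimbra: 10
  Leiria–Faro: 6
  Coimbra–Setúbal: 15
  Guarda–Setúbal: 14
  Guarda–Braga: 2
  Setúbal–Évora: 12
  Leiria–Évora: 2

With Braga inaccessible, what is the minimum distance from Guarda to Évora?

25

Comparing a few candidate routes:
Guarda → Setúbal → Évora: 14 + 12 = 26
Guarda → Viseu → Coimbra → Faro → Leiria → Évora: 12 + 2 + 8 + 6 + 2 = 30
Guarda → Viseu → Leiria → Évora: 12 + 11 + 2 = 25
Guarda → Coimbra → Viseu → Leiria → Évora: 10 + 2 + 11 + 2 = 25
Guarda → Coimbra → Faro → Leiria → Évora: 10 + 8 + 6 + 2 = 26
Shortest: 25 km.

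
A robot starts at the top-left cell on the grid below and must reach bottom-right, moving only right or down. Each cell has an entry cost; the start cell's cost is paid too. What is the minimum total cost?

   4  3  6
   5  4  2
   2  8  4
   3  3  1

18

Path [0,0]→[0,1]→[1,1]→[1,2]→[2,2]→[3,2]: 4 + 3 + 4 + 2 + 4 + 1 = 18.
(Top row then right column would cost 20.)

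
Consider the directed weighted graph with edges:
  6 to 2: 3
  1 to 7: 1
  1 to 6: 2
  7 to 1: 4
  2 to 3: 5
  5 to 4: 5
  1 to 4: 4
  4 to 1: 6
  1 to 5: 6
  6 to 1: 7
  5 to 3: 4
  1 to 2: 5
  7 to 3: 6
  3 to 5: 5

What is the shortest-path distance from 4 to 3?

13

Comparing a few candidate routes:
4→1→6→2→3: 6 + 2 + 3 + 5 = 16
4→1→7→3: 6 + 1 + 6 = 13
4→1→2→3: 6 + 5 + 5 = 16
Best route has total 13.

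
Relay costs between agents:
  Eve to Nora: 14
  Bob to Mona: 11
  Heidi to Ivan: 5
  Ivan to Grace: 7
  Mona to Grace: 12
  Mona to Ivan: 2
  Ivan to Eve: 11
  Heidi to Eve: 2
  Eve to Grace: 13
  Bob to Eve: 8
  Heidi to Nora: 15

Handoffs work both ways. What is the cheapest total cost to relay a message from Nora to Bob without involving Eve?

Routes from Nora to Bob avoiding Eve:
Nora → Heidi → Ivan → Mona → Bob: 15 + 5 + 2 + 11 = 33
Nora → Heidi → Ivan → Grace → Mona → Bob: 15 + 5 + 7 + 12 + 11 = 50
Best route has total 33.

33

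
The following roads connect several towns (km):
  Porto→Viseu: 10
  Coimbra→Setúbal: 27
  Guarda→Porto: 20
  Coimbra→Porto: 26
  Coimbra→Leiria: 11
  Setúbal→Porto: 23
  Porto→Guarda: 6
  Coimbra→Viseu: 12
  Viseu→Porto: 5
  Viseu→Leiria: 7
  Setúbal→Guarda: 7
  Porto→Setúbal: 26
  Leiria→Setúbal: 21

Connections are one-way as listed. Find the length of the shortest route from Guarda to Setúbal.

Paths from Guarda to Setúbal:
Guarda → Porto → Setúbal: 20 + 26 = 46
Guarda → Porto → Viseu → Leiria → Setúbal: 20 + 10 + 7 + 21 = 58
Shortest: 46 km.

46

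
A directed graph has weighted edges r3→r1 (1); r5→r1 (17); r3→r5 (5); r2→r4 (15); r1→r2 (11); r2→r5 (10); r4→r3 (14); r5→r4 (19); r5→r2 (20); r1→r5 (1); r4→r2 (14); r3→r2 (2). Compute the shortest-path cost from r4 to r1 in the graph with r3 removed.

Routes from r4 to r1 avoiding r3:
r4 - r2 - r5 - r1: 14 + 10 + 17 = 41
The minimum is 41.

41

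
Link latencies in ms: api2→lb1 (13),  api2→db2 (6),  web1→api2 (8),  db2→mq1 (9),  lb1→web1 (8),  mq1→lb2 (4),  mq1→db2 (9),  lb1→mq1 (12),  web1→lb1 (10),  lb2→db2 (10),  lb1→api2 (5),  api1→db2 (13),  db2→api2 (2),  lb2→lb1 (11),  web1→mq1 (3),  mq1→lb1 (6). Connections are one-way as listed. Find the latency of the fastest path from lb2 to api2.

12

Checking several routes:
lb2→db2→api2: 10 + 2 = 12
lb2→lb1→api2: 11 + 5 = 16
lb2→db2→mq1→lb1→api2: 10 + 9 + 6 + 5 = 30
lb2→lb1→web1→api2: 11 + 8 + 8 = 27
Best route has total 12 ms.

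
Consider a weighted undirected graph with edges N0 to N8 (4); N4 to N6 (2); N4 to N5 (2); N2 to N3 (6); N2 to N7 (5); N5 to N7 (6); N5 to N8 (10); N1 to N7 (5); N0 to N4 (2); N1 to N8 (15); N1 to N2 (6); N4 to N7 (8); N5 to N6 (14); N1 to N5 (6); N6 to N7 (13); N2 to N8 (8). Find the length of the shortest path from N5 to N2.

11

Comparing a few candidate routes:
N5 -> N7 -> N2: 6 + 5 = 11
N5 -> N1 -> N2: 6 + 6 = 12
N5 -> N4 -> N7 -> N2: 2 + 8 + 5 = 15
The minimum is 11.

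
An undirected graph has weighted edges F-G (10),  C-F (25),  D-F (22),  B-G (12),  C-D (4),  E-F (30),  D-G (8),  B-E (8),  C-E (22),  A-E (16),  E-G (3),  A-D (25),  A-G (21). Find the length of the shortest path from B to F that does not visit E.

Comparing a few candidate routes:
B-G-D-C-F: 12 + 8 + 4 + 25 = 49
B-G-F: 12 + 10 = 22
B-G-D-F: 12 + 8 + 22 = 42
Shortest: 22.

22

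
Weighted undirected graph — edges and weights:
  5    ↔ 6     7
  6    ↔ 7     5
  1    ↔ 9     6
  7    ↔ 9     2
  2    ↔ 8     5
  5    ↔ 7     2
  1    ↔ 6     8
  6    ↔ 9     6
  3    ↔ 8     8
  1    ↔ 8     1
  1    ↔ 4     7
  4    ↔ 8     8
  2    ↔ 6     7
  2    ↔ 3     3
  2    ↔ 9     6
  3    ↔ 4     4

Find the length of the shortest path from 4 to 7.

15

Some routes from 4 to 7:
4 → 1 → 9 → 7: 7 + 6 + 2 = 15
4 → 3 → 2 → 9 → 7: 4 + 3 + 6 + 2 = 15
4 → 8 → 1 → 9 → 7: 8 + 1 + 6 + 2 = 17
4 → 3 → 2 → 6 → 7: 4 + 3 + 7 + 5 = 19
Best route has total 15.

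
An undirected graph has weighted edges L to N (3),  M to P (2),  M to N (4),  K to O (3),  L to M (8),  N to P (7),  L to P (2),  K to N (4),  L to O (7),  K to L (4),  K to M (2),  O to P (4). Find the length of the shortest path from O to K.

Comparing a few candidate routes:
O -> P -> M -> K: 4 + 2 + 2 = 8
O -> K: 3
O -> P -> L -> K: 4 + 2 + 4 = 10
O -> L -> K: 7 + 4 = 11
O -> P -> L -> N -> K: 4 + 2 + 3 + 4 = 13
Best route has total 3.

3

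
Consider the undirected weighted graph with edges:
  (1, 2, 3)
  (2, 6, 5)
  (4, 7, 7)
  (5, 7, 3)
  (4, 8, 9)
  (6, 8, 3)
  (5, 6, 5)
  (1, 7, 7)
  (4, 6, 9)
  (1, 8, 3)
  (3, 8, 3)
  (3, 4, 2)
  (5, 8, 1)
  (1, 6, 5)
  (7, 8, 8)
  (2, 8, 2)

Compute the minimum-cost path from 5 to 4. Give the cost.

Checking several routes:
5 - 6 - 4: 5 + 9 = 14
5 - 8 - 6 - 4: 1 + 3 + 9 = 13
5 - 8 - 4: 1 + 9 = 10
5 - 7 - 4: 3 + 7 = 10
5 - 8 - 3 - 4: 1 + 3 + 2 = 6
5 - 6 - 8 - 3 - 4: 5 + 3 + 3 + 2 = 13
Best route has total 6.

6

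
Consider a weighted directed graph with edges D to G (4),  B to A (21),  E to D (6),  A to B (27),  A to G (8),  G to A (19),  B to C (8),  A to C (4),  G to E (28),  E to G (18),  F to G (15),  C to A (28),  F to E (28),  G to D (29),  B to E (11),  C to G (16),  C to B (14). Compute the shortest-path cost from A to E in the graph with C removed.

Paths from A to E avoiding C:
A - G - E: 8 + 28 = 36
A - B - E: 27 + 11 = 38
The minimum is 36.

36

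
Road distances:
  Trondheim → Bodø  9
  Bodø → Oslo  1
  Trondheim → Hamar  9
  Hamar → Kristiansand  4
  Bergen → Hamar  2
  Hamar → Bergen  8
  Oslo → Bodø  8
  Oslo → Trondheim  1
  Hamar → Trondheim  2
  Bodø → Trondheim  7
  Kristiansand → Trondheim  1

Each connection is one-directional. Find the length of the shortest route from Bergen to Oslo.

Paths from Bergen to Oslo:
Bergen -> Hamar -> Trondheim -> Bodø -> Oslo: 2 + 2 + 9 + 1 = 14
Bergen -> Hamar -> Kristiansand -> Trondheim -> Bodø -> Oslo: 2 + 4 + 1 + 9 + 1 = 17
The minimum is 14.

14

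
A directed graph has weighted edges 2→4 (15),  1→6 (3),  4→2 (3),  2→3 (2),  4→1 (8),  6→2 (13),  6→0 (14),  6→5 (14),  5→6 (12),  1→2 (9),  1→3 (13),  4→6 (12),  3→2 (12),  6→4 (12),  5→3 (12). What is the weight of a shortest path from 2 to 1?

23

Candidate routes:
2-4-1: 15 + 8 = 23
Shortest: 23.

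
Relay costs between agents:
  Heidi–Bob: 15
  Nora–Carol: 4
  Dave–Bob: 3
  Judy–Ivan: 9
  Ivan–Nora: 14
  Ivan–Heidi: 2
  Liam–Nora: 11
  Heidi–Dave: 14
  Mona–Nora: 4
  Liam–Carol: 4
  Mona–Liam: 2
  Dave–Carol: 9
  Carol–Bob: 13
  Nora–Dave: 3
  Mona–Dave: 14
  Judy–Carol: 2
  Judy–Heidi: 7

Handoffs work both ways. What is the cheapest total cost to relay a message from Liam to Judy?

6

A few of the Liam→Judy routes:
Liam → Mona → Nora → Carol → Judy: 2 + 4 + 4 + 2 = 12
Liam → Mona → Nora → Dave → Carol → Judy: 2 + 4 + 3 + 9 + 2 = 20
Liam → Carol → Judy: 4 + 2 = 6
Liam → Mona → Dave → Nora → Carol → Judy: 2 + 14 + 3 + 4 + 2 = 25
Liam → Nora → Carol → Judy: 11 + 4 + 2 = 17
Shortest: 6.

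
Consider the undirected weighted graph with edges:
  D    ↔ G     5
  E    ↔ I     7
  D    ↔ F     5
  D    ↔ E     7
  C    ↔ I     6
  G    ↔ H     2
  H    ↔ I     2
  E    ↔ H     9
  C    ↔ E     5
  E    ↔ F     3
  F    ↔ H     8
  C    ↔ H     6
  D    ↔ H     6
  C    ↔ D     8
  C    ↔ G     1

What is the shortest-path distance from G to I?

4

Comparing a few candidate routes:
G -> H -> I: 2 + 2 = 4
G -> H -> C -> I: 2 + 6 + 6 = 14
G -> C -> E -> I: 1 + 5 + 7 = 13
G -> C -> I: 1 + 6 = 7
G -> D -> H -> I: 5 + 6 + 2 = 13
G -> C -> H -> I: 1 + 6 + 2 = 9
The minimum is 4.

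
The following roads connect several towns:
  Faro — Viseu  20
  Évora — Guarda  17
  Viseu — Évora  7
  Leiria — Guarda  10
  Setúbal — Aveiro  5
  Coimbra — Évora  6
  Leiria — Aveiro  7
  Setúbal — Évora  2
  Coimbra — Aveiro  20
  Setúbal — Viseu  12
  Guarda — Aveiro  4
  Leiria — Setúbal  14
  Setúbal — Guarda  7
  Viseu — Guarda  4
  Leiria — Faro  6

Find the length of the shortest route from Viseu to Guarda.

4

Comparing a few candidate routes:
Viseu - Évora - Setúbal - Guarda: 7 + 2 + 7 = 16
Viseu - Évora - Setúbal - Aveiro - Guarda: 7 + 2 + 5 + 4 = 18
Viseu - Guarda: 4
Viseu - Setúbal - Guarda: 12 + 7 = 19
The minimum is 4.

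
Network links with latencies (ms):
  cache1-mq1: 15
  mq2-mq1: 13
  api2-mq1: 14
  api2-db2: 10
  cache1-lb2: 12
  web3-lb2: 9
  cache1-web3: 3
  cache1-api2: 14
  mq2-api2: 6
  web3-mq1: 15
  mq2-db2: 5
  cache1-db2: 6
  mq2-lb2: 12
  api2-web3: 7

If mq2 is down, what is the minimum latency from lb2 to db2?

18

Comparing a few candidate routes:
lb2-cache1-db2: 12 + 6 = 18
lb2-web3-cache1-db2: 9 + 3 + 6 = 18
lb2-cache1-web3-api2-db2: 12 + 3 + 7 + 10 = 32
lb2-web3-api2-db2: 9 + 7 + 10 = 26
lb2-cache1-api2-db2: 12 + 14 + 10 = 36
Shortest: 18 ms.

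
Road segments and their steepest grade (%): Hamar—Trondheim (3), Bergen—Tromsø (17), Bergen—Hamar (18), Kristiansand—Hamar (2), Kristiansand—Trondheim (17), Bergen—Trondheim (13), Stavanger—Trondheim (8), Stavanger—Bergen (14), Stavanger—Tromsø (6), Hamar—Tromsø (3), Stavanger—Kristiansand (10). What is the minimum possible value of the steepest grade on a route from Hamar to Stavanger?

Some routes from Hamar to Stavanger:
Hamar -> Kristiansand -> Stavanger: max(2, 10) = 10
Hamar -> Kristiansand -> Trondheim -> Bergen -> Tromsø -> Stavanger: max(2, 17, 13, 17, 6) = 17
Hamar -> Tromsø -> Stavanger: max(3, 6) = 6
Hamar -> Trondheim -> Stavanger: max(3, 8) = 8
Hamar -> Trondheim -> Bergen -> Stavanger: max(3, 13, 14) = 14
Hamar -> Kristiansand -> Trondheim -> Bergen -> Stavanger: max(2, 17, 13, 14) = 17
The minimum achievable maximum is 6%.

6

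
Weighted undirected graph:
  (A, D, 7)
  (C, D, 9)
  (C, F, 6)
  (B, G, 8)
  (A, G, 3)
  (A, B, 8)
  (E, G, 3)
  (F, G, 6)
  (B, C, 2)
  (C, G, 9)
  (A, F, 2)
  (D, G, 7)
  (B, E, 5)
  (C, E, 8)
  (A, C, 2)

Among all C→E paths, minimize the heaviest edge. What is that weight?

Checking several routes:
C -> F -> A -> G -> E: max(6, 2, 3, 3) = 6
C -> F -> G -> E: max(6, 6, 3) = 6
C -> A -> G -> E: max(2, 3, 3) = 3
C -> A -> F -> G -> E: max(2, 2, 6, 3) = 6
C -> B -> E: max(2, 5) = 5
The minimum achievable maximum is 3.

3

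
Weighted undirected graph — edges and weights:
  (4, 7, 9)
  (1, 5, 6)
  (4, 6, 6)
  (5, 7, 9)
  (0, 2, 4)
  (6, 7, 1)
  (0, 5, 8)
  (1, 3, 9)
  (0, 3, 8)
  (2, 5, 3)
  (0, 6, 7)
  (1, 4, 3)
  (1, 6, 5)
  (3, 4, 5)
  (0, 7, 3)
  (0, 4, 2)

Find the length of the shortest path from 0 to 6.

Some routes from 0 to 6:
0-4-6: 2 + 6 = 8
0-6: 7
0-7-6: 3 + 1 = 4
0-4-1-6: 2 + 3 + 5 = 10
Best route has total 4.

4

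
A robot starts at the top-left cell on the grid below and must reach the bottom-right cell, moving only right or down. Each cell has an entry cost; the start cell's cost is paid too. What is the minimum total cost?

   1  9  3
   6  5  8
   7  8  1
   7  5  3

One optimal route is r0c0→r1c0→r1c1→r1c2→r2c2→r3c2.
Its cost is 1 + 6 + 5 + 8 + 1 + 3 = 24.

24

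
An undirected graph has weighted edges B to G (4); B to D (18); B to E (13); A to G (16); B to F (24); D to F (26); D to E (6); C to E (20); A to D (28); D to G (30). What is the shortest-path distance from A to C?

Checking several routes:
A - G - B - D - E - C: 16 + 4 + 18 + 6 + 20 = 64
A - D - E - C: 28 + 6 + 20 = 54
A - G - B - E - C: 16 + 4 + 13 + 20 = 53
The minimum is 53.

53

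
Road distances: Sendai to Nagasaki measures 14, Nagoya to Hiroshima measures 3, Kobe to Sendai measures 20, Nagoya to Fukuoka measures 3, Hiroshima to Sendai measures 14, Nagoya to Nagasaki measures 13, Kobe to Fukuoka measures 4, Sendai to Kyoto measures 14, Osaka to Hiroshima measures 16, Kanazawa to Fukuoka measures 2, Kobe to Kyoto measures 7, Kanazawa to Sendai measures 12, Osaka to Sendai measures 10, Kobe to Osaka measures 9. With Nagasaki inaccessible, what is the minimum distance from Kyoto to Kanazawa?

13

Some routes from Kyoto to Kanazawa avoiding Nagasaki:
Kyoto-Sendai-Kanazawa: 14 + 12 = 26
Kyoto-Sendai-Hiroshima-Nagoya-Fukuoka-Kanazawa: 14 + 14 + 3 + 3 + 2 = 36
Kyoto-Kobe-Fukuoka-Kanazawa: 7 + 4 + 2 = 13
Kyoto-Kobe-Osaka-Sendai-Kanazawa: 7 + 9 + 10 + 12 = 38
The minimum is 13.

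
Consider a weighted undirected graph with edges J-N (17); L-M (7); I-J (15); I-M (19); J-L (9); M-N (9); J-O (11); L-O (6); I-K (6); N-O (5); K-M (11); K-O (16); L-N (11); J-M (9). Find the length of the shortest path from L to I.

24

Some routes from L to I:
L - M - I: 7 + 19 = 26
L - O - J - I: 6 + 11 + 15 = 32
L - O - K - I: 6 + 16 + 6 = 28
L - J - I: 9 + 15 = 24
L - M - J - I: 7 + 9 + 15 = 31
L - M - K - I: 7 + 11 + 6 = 24
Best route has total 24.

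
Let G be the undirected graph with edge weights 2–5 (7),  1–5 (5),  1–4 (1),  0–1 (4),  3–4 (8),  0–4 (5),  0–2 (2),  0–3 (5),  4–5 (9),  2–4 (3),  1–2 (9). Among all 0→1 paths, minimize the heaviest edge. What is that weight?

3

Some routes from 0 to 1:
0-2-5-1: max(2, 7, 5) = 7
0-4-2-5-1: max(5, 3, 7, 5) = 7
0-2-4-1: max(2, 3, 1) = 3
0-1: max(4) = 4
0-4-1: max(5, 1) = 5
The minimum achievable maximum is 3.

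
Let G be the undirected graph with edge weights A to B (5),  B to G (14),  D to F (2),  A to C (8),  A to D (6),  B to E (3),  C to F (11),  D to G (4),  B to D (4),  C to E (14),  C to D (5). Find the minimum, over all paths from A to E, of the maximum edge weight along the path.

5

Comparing a few candidate routes:
A→B→E: max(5, 3) = 5
A→C→D→B→E: max(8, 5, 4, 3) = 8
A→D→B→E: max(6, 4, 3) = 6
A→C→F→D→B→E: max(8, 11, 2, 4, 3) = 11
A→C→E: max(8, 14) = 14
A→C→F→D→G→B→E: max(8, 11, 2, 4, 14, 3) = 14
Smallest bottleneck: 5.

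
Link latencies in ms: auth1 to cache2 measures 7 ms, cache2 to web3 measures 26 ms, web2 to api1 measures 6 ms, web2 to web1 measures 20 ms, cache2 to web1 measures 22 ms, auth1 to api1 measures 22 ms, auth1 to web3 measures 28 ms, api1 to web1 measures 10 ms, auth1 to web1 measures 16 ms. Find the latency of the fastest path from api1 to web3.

Checking several routes:
api1 → auth1 → cache2 → web3: 22 + 7 + 26 = 55
api1 → web1 → auth1 → web3: 10 + 16 + 28 = 54
api1 → auth1 → web3: 22 + 28 = 50
The minimum is 50 ms.

50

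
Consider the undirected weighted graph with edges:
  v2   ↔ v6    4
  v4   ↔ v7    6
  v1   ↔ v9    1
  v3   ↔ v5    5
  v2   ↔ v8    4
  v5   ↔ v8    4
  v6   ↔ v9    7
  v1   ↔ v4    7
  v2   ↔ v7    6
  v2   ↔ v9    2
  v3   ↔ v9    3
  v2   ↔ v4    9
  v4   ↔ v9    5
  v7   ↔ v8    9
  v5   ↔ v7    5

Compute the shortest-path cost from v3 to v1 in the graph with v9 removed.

Some routes from v3 to v1 avoiding v9:
v3 -> v5 -> v7 -> v4 -> v1: 5 + 5 + 6 + 7 = 23
v3 -> v5 -> v8 -> v2 -> v7 -> v4 -> v1: 5 + 4 + 4 + 6 + 6 + 7 = 32
v3 -> v5 -> v8 -> v7 -> v4 -> v1: 5 + 4 + 9 + 6 + 7 = 31
v3 -> v5 -> v8 -> v2 -> v4 -> v1: 5 + 4 + 4 + 9 + 7 = 29
The minimum is 23.

23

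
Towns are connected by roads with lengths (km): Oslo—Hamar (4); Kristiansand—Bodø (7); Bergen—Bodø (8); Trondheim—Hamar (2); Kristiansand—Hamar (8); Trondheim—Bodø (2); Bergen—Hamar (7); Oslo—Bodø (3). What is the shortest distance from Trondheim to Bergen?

9

A few of the Trondheim→Bergen routes:
Trondheim→Hamar→Oslo→Bodø→Bergen: 2 + 4 + 3 + 8 = 17
Trondheim→Bodø→Oslo→Hamar→Bergen: 2 + 3 + 4 + 7 = 16
Trondheim→Hamar→Bergen: 2 + 7 = 9
Trondheim→Bodø→Bergen: 2 + 8 = 10
The minimum is 9 km.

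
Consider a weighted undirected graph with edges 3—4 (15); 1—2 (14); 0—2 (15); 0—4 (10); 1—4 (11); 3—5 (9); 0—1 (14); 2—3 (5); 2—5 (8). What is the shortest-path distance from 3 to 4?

Checking several routes:
3 - 2 - 1 - 4: 5 + 14 + 11 = 30
3 - 4: 15
3 - 2 - 0 - 4: 5 + 15 + 10 = 30
3 - 5 - 2 - 0 - 4: 9 + 8 + 15 + 10 = 42
3 - 5 - 2 - 1 - 4: 9 + 8 + 14 + 11 = 42
Shortest: 15.

15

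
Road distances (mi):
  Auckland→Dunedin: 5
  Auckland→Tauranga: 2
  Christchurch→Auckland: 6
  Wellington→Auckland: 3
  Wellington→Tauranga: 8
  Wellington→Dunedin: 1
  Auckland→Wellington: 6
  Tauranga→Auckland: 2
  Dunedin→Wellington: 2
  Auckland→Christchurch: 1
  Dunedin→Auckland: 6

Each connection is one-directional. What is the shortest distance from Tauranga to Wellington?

Paths from Tauranga to Wellington:
Tauranga -> Auckland -> Wellington: 2 + 6 = 8
Tauranga -> Auckland -> Dunedin -> Wellington: 2 + 5 + 2 = 9
Best route has total 8 mi.

8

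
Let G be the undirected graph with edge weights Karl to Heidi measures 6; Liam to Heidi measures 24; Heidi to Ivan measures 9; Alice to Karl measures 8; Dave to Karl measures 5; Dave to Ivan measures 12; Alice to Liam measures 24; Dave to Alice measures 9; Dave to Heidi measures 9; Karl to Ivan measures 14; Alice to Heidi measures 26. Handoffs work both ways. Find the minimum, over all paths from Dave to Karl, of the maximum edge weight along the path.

5

Comparing a few candidate routes:
Dave→Ivan→Karl: max(12, 14) = 14
Dave→Ivan→Heidi→Karl: max(12, 9, 6) = 12
Dave→Heidi→Karl: max(9, 6) = 9
Dave→Alice→Karl: max(9, 8) = 9
Dave→Heidi→Ivan→Karl: max(9, 9, 14) = 14
Dave→Karl: max(5) = 5
Smallest bottleneck: 5.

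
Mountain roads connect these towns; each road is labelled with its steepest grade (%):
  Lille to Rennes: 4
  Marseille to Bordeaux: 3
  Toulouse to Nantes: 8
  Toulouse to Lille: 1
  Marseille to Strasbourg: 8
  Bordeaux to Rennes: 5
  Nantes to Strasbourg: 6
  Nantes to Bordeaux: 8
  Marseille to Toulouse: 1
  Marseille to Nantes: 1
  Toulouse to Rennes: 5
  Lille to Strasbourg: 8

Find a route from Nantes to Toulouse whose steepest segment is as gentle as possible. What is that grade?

Checking several routes:
Nantes -> Marseille -> Toulouse: max(1, 1) = 1
Nantes -> Marseille -> Bordeaux -> Rennes -> Lille -> Toulouse: max(1, 3, 5, 4, 1) = 5
Nantes -> Marseille -> Bordeaux -> Rennes -> Toulouse: max(1, 3, 5, 5) = 5
Best route has worst link 1%.

1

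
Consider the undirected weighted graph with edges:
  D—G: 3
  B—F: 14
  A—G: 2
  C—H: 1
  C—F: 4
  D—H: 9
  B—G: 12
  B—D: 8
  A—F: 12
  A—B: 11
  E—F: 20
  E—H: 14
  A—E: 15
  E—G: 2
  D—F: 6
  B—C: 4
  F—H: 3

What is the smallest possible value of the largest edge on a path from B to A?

Some routes from B to A:
B→C→H→F→D→G→A: max(4, 1, 3, 6, 3, 2) = 6
B→C→F→D→G→A: max(4, 4, 6, 3, 2) = 6
B→D→G→A: max(8, 3, 2) = 8
B→C→F→H→D→G→A: max(4, 4, 3, 9, 3, 2) = 9
Smallest bottleneck: 6.

6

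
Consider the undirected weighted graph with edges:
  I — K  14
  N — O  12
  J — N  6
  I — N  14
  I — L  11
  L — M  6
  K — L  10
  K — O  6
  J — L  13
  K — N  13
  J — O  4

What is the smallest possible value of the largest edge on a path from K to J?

Some routes from K to J:
K-O-J: max(6, 4) = 6
K-O-N-J: max(6, 12, 6) = 12
K-L-J: max(10, 13) = 13
Smallest bottleneck: 6.

6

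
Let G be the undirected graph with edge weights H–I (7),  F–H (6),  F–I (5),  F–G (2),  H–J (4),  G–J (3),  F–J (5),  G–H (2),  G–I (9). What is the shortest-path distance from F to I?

5

Comparing a few candidate routes:
F -> G -> H -> I: 2 + 2 + 7 = 11
F -> H -> I: 6 + 7 = 13
F -> J -> H -> I: 5 + 4 + 7 = 16
F -> G -> I: 2 + 9 = 11
F -> G -> J -> H -> I: 2 + 3 + 4 + 7 = 16
F -> I: 5
The minimum is 5.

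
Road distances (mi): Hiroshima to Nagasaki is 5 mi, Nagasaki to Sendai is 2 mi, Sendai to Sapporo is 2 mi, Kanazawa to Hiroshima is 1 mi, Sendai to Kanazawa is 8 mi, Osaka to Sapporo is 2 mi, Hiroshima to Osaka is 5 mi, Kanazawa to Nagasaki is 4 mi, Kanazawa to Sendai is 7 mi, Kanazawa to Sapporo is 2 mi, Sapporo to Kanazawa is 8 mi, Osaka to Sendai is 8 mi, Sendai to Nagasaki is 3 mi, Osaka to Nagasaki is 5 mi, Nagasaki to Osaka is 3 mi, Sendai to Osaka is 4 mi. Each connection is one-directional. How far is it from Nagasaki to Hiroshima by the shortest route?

A few of the Nagasaki→Hiroshima routes:
Nagasaki -> Sendai -> Sapporo -> Kanazawa -> Hiroshima: 2 + 2 + 8 + 1 = 13
Nagasaki -> Osaka -> Sapporo -> Kanazawa -> Hiroshima: 3 + 2 + 8 + 1 = 14
Nagasaki -> Sendai -> Kanazawa -> Hiroshima: 2 + 8 + 1 = 11
The minimum is 11 mi.

11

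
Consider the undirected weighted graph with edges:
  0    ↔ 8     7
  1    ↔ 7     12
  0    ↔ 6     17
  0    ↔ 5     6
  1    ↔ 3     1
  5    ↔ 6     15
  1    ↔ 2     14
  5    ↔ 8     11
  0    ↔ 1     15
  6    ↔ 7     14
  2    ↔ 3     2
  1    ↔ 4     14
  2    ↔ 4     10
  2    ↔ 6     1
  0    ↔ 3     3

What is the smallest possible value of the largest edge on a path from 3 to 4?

Some routes from 3 to 4:
3 - 2 - 4: max(2, 10) = 10
3 - 1 - 7 - 6 - 2 - 4: max(1, 12, 14, 1, 10) = 14
3 - 1 - 4: max(1, 14) = 14
Smallest bottleneck: 10.

10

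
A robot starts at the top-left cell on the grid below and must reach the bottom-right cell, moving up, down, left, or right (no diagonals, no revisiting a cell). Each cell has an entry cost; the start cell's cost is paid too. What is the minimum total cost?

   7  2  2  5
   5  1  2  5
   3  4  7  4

21

Path r0c0 r0c1 r1c1 r1c2 r1c3 r2c3: 7 + 2 + 1 + 2 + 5 + 4 = 21.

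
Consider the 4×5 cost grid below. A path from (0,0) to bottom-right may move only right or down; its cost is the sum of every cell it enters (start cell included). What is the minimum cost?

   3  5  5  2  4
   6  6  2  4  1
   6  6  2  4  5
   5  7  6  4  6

31

Cheapest: r0c0→r0c1→r0c2→r0c3→r0c4→r1c4→r2c4→r3c4
  3 + 5 + 5 + 2 + 4 + 1 + 5 + 6 = 31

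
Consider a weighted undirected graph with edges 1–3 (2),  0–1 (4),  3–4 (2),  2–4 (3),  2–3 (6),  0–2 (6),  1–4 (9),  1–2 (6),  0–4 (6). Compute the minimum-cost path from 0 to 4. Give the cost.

6

Some routes from 0 to 4:
0-1-3-4: 4 + 2 + 2 = 8
0-2-3-4: 6 + 6 + 2 = 14
0-4: 6
0-1-4: 4 + 9 = 13
0-1-2-4: 4 + 6 + 3 = 13
0-2-4: 6 + 3 = 9
The minimum is 6.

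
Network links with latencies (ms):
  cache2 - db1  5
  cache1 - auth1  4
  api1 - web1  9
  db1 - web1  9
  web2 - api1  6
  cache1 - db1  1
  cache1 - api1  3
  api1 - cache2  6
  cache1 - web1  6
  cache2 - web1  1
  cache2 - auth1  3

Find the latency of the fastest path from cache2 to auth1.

Some routes from cache2 to auth1:
cache2→web1→cache1→auth1: 1 + 6 + 4 = 11
cache2→auth1: 3
cache2→web1→api1→cache1→auth1: 1 + 9 + 3 + 4 = 17
cache2→api1→cache1→auth1: 6 + 3 + 4 = 13
cache2→db1→cache1→auth1: 5 + 1 + 4 = 10
cache2→web1→db1→cache1→auth1: 1 + 9 + 1 + 4 = 15
Best route has total 3 ms.

3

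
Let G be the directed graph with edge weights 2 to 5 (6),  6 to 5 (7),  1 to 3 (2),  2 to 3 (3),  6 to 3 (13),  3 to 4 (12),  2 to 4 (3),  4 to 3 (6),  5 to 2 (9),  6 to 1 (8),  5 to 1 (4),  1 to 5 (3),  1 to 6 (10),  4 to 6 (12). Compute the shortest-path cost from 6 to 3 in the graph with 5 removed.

Candidate routes:
6 → 1 → 3: 8 + 2 = 10
6 → 3: 13
The minimum is 10.

10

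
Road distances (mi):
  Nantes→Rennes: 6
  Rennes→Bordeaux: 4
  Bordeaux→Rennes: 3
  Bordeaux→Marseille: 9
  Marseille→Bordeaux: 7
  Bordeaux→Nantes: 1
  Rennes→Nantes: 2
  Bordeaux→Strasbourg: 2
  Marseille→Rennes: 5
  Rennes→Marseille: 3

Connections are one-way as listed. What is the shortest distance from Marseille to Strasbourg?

Candidate routes:
Marseille → Rennes → Bordeaux → Strasbourg: 5 + 4 + 2 = 11
Marseille → Bordeaux → Strasbourg: 7 + 2 = 9
Shortest: 9 mi.

9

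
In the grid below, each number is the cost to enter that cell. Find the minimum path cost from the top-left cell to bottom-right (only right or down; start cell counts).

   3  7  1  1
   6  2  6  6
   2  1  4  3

Best path: [0,0] -> [1,0] -> [1,1] -> [2,1] -> [2,2] -> [2,3]
Cost: 3 + 6 + 2 + 1 + 4 + 3 = 19

19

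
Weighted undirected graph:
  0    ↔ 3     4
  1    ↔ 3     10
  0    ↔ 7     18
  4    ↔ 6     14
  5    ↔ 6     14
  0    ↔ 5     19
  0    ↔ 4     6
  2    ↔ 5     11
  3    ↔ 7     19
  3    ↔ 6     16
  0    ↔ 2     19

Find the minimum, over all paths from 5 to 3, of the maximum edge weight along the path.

Comparing a few candidate routes:
5→0→3: max(19, 4) = 19
5→6→3: max(14, 16) = 16
5→6→4→0→3: max(14, 14, 6, 4) = 14
5→0→4→6→3: max(19, 6, 14, 16) = 19
5→0→7→3: max(19, 18, 19) = 19
The minimum achievable maximum is 14.

14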